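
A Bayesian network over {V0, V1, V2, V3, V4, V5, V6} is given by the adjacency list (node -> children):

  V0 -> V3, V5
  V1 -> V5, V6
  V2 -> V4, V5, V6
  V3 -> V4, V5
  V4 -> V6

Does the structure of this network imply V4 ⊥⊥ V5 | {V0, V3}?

6 paths connect V4 and V5; each must be blocked for d-separation to hold:
  1. V4 → V6 ← V2 → V5 — V6:collider[blocks]; V2:fork[open] ⇒ blocked
  2. V4 → V6 ← V1 → V5 — V6:collider[blocks]; V1:fork[open] ⇒ blocked
  3. V4 ← V2 → V6 ← V1 → V5 — V2:fork[open]; V6:collider[blocks]; V1:fork[open] ⇒ blocked
  4. V4 ← V2 → V5 — V2:fork[open] ⇒ active
  5. V4 ← V3 → V5 — V3:fork[blocks] ⇒ blocked
  6. V4 ← V3 ← V0 → V5 — V3:chain[blocks]; V0:fork[blocks] ⇒ blocked
Since the path V4 ← V2 → V5 is active, V4 and V5 are not d-separated given {V0, V3}.

No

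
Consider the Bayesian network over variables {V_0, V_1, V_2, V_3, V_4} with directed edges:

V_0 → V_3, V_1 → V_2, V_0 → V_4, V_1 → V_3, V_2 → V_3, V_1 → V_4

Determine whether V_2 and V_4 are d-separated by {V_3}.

No

There are 4 undirected paths between V_2 and V_4; checking each against the conditioning set {V_3}:
Path 1: V_2 → V_3 ← V_0 → V_4
  V_3 is a collider and V_3 is conditioned on, which opens it; V_0 is a fork and V_0 is not conditioned on — no node blocks this path, so it is active.
Path 2: V_2 → V_3 ← V_1 → V_4
  V_3 is a collider and V_3 is conditioned on, which opens it; V_1 is a fork and V_1 is not conditioned on — no node blocks this path, so it is active.
Path 3: V_2 ← V_1 → V_4
  V_1 is a fork and V_1 is not conditioned on — no node blocks this path, so it is active.
Path 4: V_2 ← V_1 → V_3 ← V_0 → V_4
  V_1 is a fork and V_1 is not conditioned on; V_3 is a collider and V_3 is conditioned on, which opens it; V_0 is a fork and V_0 is not conditioned on — no node blocks this path, so it is active.
Since the path V_2 → V_3 ← V_0 → V_4 is active, V_2 and V_4 are not d-separated given {V_3}.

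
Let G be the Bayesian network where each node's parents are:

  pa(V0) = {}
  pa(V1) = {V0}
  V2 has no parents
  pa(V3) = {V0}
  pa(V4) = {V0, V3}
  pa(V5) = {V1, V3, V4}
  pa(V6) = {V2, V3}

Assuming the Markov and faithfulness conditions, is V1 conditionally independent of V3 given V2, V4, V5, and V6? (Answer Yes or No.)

No

Enumerating the 6 paths from V1 to V3 and testing each for blocking by {V2, V4, V5, V6}:
  1. V1 → V5 ← V4 ← V0 → V3 — V5:collider[open]; V4:chain[blocks]; V0:fork[open] ⇒ blocked
  2. V1 → V5 ← V4 ← V3 — V5:collider[open]; V4:chain[blocks] ⇒ blocked
  3. V1 → V5 ← V3 — V5:collider[open] ⇒ active
  4. V1 ← V0 → V4 → V5 ← V3 — V0:fork[open]; V4:chain[blocks]; V5:collider[open] ⇒ blocked
  5. V1 ← V0 → V4 ← V3 — V0:fork[open]; V4:collider[open] ⇒ active
  6. V1 ← V0 → V3 — V0:fork[open] ⇒ active
Because an active path exists, V1 and V3 are not d-separated.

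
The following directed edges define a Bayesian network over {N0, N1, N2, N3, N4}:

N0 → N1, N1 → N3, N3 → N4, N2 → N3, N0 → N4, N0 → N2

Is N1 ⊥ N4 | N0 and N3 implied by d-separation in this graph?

4 paths connect N1 and N4; each must be blocked for d-separation to hold:
Path 1: N1 ← N0 → N4
  N0 is a fork here and N0 is conditioned on, so the path is blocked at N0.
Path 2: N1 ← N0 → N2 → N3 → N4
  N0 is a fork here and N0 is conditioned on, so the path is blocked at N0.
Path 3: N1 → N3 → N4
  N3 is a chain here and N3 is conditioned on, so the path is blocked at N3.
Path 4: N1 → N3 ← N2 ← N0 → N4
  N0 is a fork here and N0 is conditioned on, so the path is blocked at N0.
Since every path is blocked, d-separation holds.

Yes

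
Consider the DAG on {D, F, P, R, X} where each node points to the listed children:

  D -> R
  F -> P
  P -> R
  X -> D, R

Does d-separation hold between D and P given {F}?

Yes

There are 2 undirected paths between D and P; checking each against the conditioning set {F}:
Path 1: D ← X → R ← P
  R is a collider here and neither R nor any of its descendants is conditioned on, so the collider stays closed — the path is blocked at R.
Path 2: D → R ← P
  R is a collider here and neither R nor any of its descendants is conditioned on, so the collider stays closed — the path is blocked at R.
Every path is blocked, so D and P are d-separated given {F}.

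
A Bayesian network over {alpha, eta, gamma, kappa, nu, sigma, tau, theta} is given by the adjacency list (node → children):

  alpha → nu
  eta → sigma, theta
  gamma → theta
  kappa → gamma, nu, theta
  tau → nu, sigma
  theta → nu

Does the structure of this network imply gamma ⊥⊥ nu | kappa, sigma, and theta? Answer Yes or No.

We examine all 6 paths between gamma and nu:
Path 1: gamma → theta ← eta → sigma ← tau → nu
  theta is a collider and theta is conditioned on, which opens it; eta is a fork and eta is not conditioned on; sigma is a collider and sigma is conditioned on, which opens it; tau is a fork and tau is not conditioned on — no node blocks this path, so it is active.
Path 2: gamma → theta → nu
  theta is a chain here and theta is conditioned on, so the path is blocked at theta.
Path 3: gamma → theta ← kappa → nu
  kappa is a fork here and kappa is conditioned on, so the path is blocked at kappa.
Path 4: gamma ← kappa → nu
  kappa is a fork here and kappa is conditioned on, so the path is blocked at kappa.
Path 5: gamma ← kappa → theta ← eta → sigma ← tau → nu
  kappa is a fork here and kappa is conditioned on, so the path is blocked at kappa.
Path 6: gamma ← kappa → theta → nu
  kappa is a fork here and kappa is conditioned on, so the path is blocked at kappa.
At least one path is unblocked, so d-separation fails.

No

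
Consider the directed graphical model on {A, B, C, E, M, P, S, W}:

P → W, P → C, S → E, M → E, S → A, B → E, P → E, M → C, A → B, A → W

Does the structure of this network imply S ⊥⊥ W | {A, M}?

Yes

We examine all 6 paths between S and W:
  1. S → E ← M → C ← P → W — E:collider[blocks]; M:fork[blocks]; C:collider[blocks]; P:fork[open] ⇒ blocked
  2. S → E ← B ← A → W — E:collider[blocks]; B:chain[open]; A:fork[blocks] ⇒ blocked
  3. S → E ← P → W — E:collider[blocks]; P:fork[open] ⇒ blocked
  4. S → A → W — A:chain[blocks] ⇒ blocked
  5. S → A → B → E ← M → C ← P → W — A:chain[blocks]; B:chain[open]; E:collider[blocks]; M:fork[blocks]; C:collider[blocks]; P:fork[open] ⇒ blocked
  6. S → A → B → E ← P → W — A:chain[blocks]; B:chain[open]; E:collider[blocks]; P:fork[open] ⇒ blocked
Every path is blocked, so S and W are d-separated given {A, M}.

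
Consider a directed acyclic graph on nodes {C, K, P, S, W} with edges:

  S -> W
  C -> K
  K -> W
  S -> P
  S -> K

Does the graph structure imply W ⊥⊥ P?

No — W and P are not d-separated given ∅.

We examine all 2 paths between W and P:
Path 1: W ← K ← S → P
  K is a chain and K is not conditioned on; S is a fork and S is not conditioned on — no node blocks this path, so it is active.
Path 2: W ← S → P
  S is a fork and S is not conditioned on — no node blocks this path, so it is active.
Since the path W ← K ← S → P is active, W and P are not d-separated given ∅.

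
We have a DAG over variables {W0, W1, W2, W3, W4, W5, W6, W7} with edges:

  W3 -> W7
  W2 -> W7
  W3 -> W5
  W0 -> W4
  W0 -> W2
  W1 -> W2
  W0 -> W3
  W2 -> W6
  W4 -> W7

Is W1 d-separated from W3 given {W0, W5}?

4 paths connect W1 and W3; each must be blocked for d-separation to hold:
Path 1: W1 → W2 → W7 ← W3
  W7 is a collider here and neither W7 nor any of its descendants is conditioned on, so the collider stays closed — the path is blocked at W7.
Path 2: W1 → W2 → W7 ← W4 ← W0 → W3
  W7 is a collider here and neither W7 nor any of its descendants is conditioned on, so the collider stays closed — the path is blocked at W7.
Path 3: W1 → W2 ← W0 → W3
  W2 is a collider here and neither W2 nor any of its descendants is conditioned on, so the collider stays closed — the path is blocked at W2.
Path 4: W1 → W2 ← W0 → W4 → W7 ← W3
  W2 is a collider here and neither W2 nor any of its descendants is conditioned on, so the collider stays closed — the path is blocked at W2.
All paths are blocked; W1 ⊥ W3 | {W0, W5} holds.

Yes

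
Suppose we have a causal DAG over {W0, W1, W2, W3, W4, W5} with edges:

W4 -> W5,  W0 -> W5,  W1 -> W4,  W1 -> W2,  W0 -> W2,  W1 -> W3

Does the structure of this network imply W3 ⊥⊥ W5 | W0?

No

There are 2 undirected paths between W3 and W5; checking each against the conditioning set {W0}:
Path 1: W3 ← W1 → W2 ← W0 → W5
  W2 is a collider here and neither W2 nor any of its descendants is conditioned on, so the collider stays closed — the path is blocked at W2.
Path 2: W3 ← W1 → W4 → W5
  W1 is a fork and W1 is not conditioned on; W4 is a chain and W4 is not conditioned on — no node blocks this path, so it is active.
At least one path is unblocked, so d-separation fails.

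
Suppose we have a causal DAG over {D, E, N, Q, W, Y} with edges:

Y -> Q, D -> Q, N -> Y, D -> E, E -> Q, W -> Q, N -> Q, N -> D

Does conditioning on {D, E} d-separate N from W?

Yes

There are 4 undirected paths between N and W; checking each against the conditioning set {D, E}:
Path 1: N → D → E → Q ← W
  D is a chain here and D is conditioned on, so the path is blocked at D.
Path 2: N → D → Q ← W
  D is a chain here and D is conditioned on, so the path is blocked at D.
Path 3: N → Y → Q ← W
  Q is a collider here and neither Q nor any of its descendants is conditioned on, so the collider stays closed — the path is blocked at Q.
Path 4: N → Q ← W
  Q is a collider here and neither Q nor any of its descendants is conditioned on, so the collider stays closed — the path is blocked at Q.
All paths are blocked; N ⊥ W | {D, E} holds.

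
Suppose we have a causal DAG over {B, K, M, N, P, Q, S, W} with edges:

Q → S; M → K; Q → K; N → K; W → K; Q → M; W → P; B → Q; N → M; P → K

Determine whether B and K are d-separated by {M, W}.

We examine all 3 paths between B and K:
Path 1: B → Q → K
  Q is a chain and Q is not conditioned on — no node blocks this path, so it is active.
Path 2: B → Q → M → K
  M is a chain here and M is conditioned on, so the path is blocked at M.
Path 3: B → Q → M ← N → K
  Q is a chain and Q is not conditioned on; M is a collider and M is conditioned on, which opens it; N is a fork and N is not conditioned on — no node blocks this path, so it is active.
Since the path B → Q → K is active, B and K are not d-separated given {M, W}.

No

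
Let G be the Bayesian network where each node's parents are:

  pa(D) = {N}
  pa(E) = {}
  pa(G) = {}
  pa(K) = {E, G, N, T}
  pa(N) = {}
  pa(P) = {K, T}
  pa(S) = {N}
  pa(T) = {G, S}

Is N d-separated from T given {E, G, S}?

We examine all 4 paths between N and T:
  1. N → K → P ← T — K:chain[open]; P:collider[blocks] ⇒ blocked
  2. N → K ← G → T — K:collider[blocks]; G:fork[blocks] ⇒ blocked
  3. N → K ← T — K:collider[blocks] ⇒ blocked
  4. N → S → T — S:chain[blocks] ⇒ blocked
Since every path is blocked, d-separation holds.

Yes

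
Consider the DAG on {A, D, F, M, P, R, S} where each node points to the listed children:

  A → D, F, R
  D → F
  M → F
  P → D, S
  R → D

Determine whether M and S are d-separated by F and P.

Yes

There are 3 undirected paths between M and S; checking each against the conditioning set {F, P}:
  1. M → F ← D ← P → S — F:collider[open]; D:chain[open]; P:fork[blocks] ⇒ blocked
  2. M → F ← A → R → D ← P → S — F:collider[open]; A:fork[open]; R:chain[open]; D:collider[open]; P:fork[blocks] ⇒ blocked
  3. M → F ← A → D ← P → S — F:collider[open]; A:fork[open]; D:collider[open]; P:fork[blocks] ⇒ blocked
Since every path is blocked, d-separation holds.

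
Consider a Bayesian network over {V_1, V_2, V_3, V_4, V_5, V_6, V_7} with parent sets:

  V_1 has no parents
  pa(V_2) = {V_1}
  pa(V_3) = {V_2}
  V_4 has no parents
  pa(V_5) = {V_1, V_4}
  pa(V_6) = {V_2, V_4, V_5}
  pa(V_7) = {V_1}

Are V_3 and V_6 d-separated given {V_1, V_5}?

No

We examine all 3 paths between V_3 and V_6:
Path 1: V_3 ← V_2 → V_6
  V_2 is a fork and V_2 is not conditioned on — no node blocks this path, so it is active.
Path 2: V_3 ← V_2 ← V_1 → V_5 → V_6
  V_1 is a fork here and V_1 is conditioned on, so the path is blocked at V_1.
Path 3: V_3 ← V_2 ← V_1 → V_5 ← V_4 → V_6
  V_1 is a fork here and V_1 is conditioned on, so the path is blocked at V_1.
Since the path V_3 ← V_2 → V_6 is active, V_3 and V_6 are not d-separated given {V_1, V_5}.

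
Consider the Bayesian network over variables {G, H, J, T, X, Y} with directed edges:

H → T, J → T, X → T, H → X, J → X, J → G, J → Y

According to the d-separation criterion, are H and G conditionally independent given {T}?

No

There are 4 undirected paths between H and G; checking each against the conditioning set {T}:
Path 1: H → T ← J → G
  T is a collider and T is conditioned on, which opens it; J is a fork and J is not conditioned on — no node blocks this path, so it is active.
Path 2: H → T ← X ← J → G
  T is a collider and T is conditioned on, which opens it; X is a chain and X is not conditioned on; J is a fork and J is not conditioned on — no node blocks this path, so it is active.
Path 3: H → X ← J → G
  X is a collider and its descendant T is conditioned on, which opens it; J is a fork and J is not conditioned on — no node blocks this path, so it is active.
Path 4: H → X → T ← J → G
  X is a chain and X is not conditioned on; T is a collider and T is conditioned on, which opens it; J is a fork and J is not conditioned on — no node blocks this path, so it is active.
Since the path H → T ← J → G is active, H and G are not d-separated given {T}.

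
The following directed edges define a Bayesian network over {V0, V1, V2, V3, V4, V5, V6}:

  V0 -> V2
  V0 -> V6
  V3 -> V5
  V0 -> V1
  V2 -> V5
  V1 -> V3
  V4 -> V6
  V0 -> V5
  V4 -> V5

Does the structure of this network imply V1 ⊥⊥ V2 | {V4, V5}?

No — V1 and V2 are not d-separated given {V4, V5}.

Enumerating the 6 paths from V1 to V2 and testing each for blocking by {V4, V5}:
Path 1: V1 → V3 → V5 ← V2
  V3 is a chain and V3 is not conditioned on; V5 is a collider and V5 is conditioned on, which opens it — no node blocks this path, so it is active.
Path 2: V1 → V3 → V5 ← V0 → V2
  V3 is a chain and V3 is not conditioned on; V5 is a collider and V5 is conditioned on, which opens it; V0 is a fork and V0 is not conditioned on — no node blocks this path, so it is active.
Path 3: V1 → V3 → V5 ← V4 → V6 ← V0 → V2
  V4 is a fork here and V4 is conditioned on, so the path is blocked at V4.
Path 4: V1 ← V0 → V2
  V0 is a fork and V0 is not conditioned on — no node blocks this path, so it is active.
Path 5: V1 ← V0 → V6 ← V4 → V5 ← V2
  V6 is a collider here and neither V6 nor any of its descendants is conditioned on, so the collider stays closed — the path is blocked at V6.
Path 6: V1 ← V0 → V5 ← V2
  V0 is a fork and V0 is not conditioned on; V5 is a collider and V5 is conditioned on, which opens it — no node blocks this path, so it is active.
At least one path is unblocked, so d-separation fails.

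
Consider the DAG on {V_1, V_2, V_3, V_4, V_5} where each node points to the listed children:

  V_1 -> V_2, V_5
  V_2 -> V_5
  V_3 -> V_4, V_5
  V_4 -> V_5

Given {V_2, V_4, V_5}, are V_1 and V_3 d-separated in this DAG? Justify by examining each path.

No — V_1 and V_3 are not d-separated given {V_2, V_4, V_5}.

We examine all 4 paths between V_1 and V_3:
Path 1: V_1 → V_2 → V_5 ← V_3
  V_2 is a chain here and V_2 is conditioned on, so the path is blocked at V_2.
Path 2: V_1 → V_2 → V_5 ← V_4 ← V_3
  V_2 is a chain here and V_2 is conditioned on, so the path is blocked at V_2.
Path 3: V_1 → V_5 ← V_3
  V_5 is a collider and V_5 is conditioned on, which opens it — no node blocks this path, so it is active.
Path 4: V_1 → V_5 ← V_4 ← V_3
  V_4 is a chain here and V_4 is conditioned on, so the path is blocked at V_4.
At least one path is unblocked, so d-separation fails.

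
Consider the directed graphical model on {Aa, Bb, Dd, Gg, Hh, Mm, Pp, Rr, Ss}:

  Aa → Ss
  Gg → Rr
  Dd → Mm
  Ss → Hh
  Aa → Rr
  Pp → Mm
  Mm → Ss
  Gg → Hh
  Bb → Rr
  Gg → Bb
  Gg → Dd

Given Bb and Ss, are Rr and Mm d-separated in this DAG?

No

6 paths connect Rr and Mm; each must be blocked for d-separation to hold:
Path 1: Rr ← Aa → Ss → Hh ← Gg → Dd → Mm
  Ss is a chain here and Ss is conditioned on, so the path is blocked at Ss.
Path 2: Rr ← Aa → Ss ← Mm
  Aa is a fork and Aa is not conditioned on; Ss is a collider and Ss is conditioned on, which opens it — no node blocks this path, so it is active.
Path 3: Rr ← Gg → Hh ← Ss ← Mm
  Hh is a collider here and neither Hh nor any of its descendants is conditioned on, so the collider stays closed — the path is blocked at Hh.
Path 4: Rr ← Gg → Dd → Mm
  Gg is a fork and Gg is not conditioned on; Dd is a chain and Dd is not conditioned on — no node blocks this path, so it is active.
Path 5: Rr ← Bb ← Gg → Hh ← Ss ← Mm
  Bb is a chain here and Bb is conditioned on, so the path is blocked at Bb.
Path 6: Rr ← Bb ← Gg → Dd → Mm
  Bb is a chain here and Bb is conditioned on, so the path is blocked at Bb.
At least one path is unblocked, so d-separation fails.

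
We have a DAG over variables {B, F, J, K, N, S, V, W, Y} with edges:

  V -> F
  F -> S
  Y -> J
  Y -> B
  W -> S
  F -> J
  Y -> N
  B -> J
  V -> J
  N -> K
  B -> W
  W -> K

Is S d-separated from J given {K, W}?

There are 6 undirected paths between S and J; checking each against the conditioning set {K, W}:
Path 1: S ← F → J
  F is a fork and F is not conditioned on — no node blocks this path, so it is active.
Path 2: S ← F ← V → J
  F is a chain and F is not conditioned on; V is a fork and V is not conditioned on — no node blocks this path, so it is active.
Path 3: S ← W ← B → J
  W is a chain here and W is conditioned on, so the path is blocked at W.
Path 4: S ← W ← B ← Y → J
  W is a chain here and W is conditioned on, so the path is blocked at W.
Path 5: S ← W → K ← N ← Y → B → J
  W is a fork here and W is conditioned on, so the path is blocked at W.
Path 6: S ← W → K ← N ← Y → J
  W is a fork here and W is conditioned on, so the path is blocked at W.
Since the path S ← F → J is active, S and J are not d-separated given {K, W}.

No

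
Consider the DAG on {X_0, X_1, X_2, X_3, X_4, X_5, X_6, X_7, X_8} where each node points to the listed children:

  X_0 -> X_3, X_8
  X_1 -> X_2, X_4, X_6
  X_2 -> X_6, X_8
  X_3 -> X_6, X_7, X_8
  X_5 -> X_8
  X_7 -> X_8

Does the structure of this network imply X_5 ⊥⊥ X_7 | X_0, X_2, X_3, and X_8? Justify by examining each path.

No

There are 5 undirected paths between X_5 and X_7; checking each against the conditioning set {X_0, X_2, X_3, X_8}:
Path 1: X_5 → X_8 ← X_7
  X_8 is a collider and X_8 is conditioned on, which opens it — no node blocks this path, so it is active.
Path 2: X_5 → X_8 ← X_3 → X_7
  X_3 is a fork here and X_3 is conditioned on, so the path is blocked at X_3.
Path 3: X_5 → X_8 ← X_0 → X_3 → X_7
  X_0 is a fork here and X_0 is conditioned on, so the path is blocked at X_0.
Path 4: X_5 → X_8 ← X_2 → X_6 ← X_3 → X_7
  X_2 is a fork here and X_2 is conditioned on, so the path is blocked at X_2.
Path 5: X_5 → X_8 ← X_2 ← X_1 → X_6 ← X_3 → X_7
  X_2 is a chain here and X_2 is conditioned on, so the path is blocked at X_2.
Because an active path exists, X_5 and X_7 are not d-separated.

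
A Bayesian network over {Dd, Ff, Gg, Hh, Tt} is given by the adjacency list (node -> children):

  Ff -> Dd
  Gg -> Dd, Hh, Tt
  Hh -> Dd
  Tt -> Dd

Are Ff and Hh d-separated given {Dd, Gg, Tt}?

Enumerating the 3 paths from Ff to Hh and testing each for blocking by {Dd, Gg, Tt}:
  1. Ff → Dd ← Gg → Hh — Dd:collider[open]; Gg:fork[blocks] ⇒ blocked
  2. Ff → Dd ← Tt ← Gg → Hh — Dd:collider[open]; Tt:chain[blocks]; Gg:fork[blocks] ⇒ blocked
  3. Ff → Dd ← Hh — Dd:collider[open] ⇒ active
At least one path is unblocked, so d-separation fails.

No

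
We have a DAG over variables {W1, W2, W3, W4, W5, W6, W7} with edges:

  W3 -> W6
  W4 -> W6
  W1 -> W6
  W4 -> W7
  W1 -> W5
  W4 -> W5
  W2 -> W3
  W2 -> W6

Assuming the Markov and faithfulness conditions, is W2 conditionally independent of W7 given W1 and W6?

Enumerating the 4 paths from W2 to W7 and testing each for blocking by {W1, W6}:
Path 1: W2 → W6 ← W4 → W7
  W6 is a collider and W6 is conditioned on, which opens it; W4 is a fork and W4 is not conditioned on — no node blocks this path, so it is active.
Path 2: W2 → W6 ← W1 → W5 ← W4 → W7
  W1 is a fork here and W1 is conditioned on, so the path is blocked at W1.
Path 3: W2 → W3 → W6 ← W4 → W7
  W3 is a chain and W3 is not conditioned on; W6 is a collider and W6 is conditioned on, which opens it; W4 is a fork and W4 is not conditioned on — no node blocks this path, so it is active.
Path 4: W2 → W3 → W6 ← W1 → W5 ← W4 → W7
  W1 is a fork here and W1 is conditioned on, so the path is blocked at W1.
Since the path W2 → W6 ← W4 → W7 is active, W2 and W7 are not d-separated given {W1, W6}.

No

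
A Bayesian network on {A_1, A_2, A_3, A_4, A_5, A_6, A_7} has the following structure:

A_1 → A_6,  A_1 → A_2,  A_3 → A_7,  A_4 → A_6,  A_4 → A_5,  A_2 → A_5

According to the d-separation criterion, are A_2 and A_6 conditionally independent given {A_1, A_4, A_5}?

We examine all 2 paths between A_2 and A_6:
Path 1: A_2 ← A_1 → A_6
  A_1 is a fork here and A_1 is conditioned on, so the path is blocked at A_1.
Path 2: A_2 → A_5 ← A_4 → A_6
  A_4 is a fork here and A_4 is conditioned on, so the path is blocked at A_4.
All paths are blocked; A_2 ⊥ A_6 | {A_1, A_4, A_5} holds.

Yes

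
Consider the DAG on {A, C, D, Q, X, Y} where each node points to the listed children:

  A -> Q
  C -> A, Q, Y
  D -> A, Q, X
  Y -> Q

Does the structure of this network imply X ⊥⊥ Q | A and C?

Enumerating the 4 paths from X to Q and testing each for blocking by {A, C}:
Path 1: X ← D → A ← C → Y → Q
  C is a fork here and C is conditioned on, so the path is blocked at C.
Path 2: X ← D → A ← C → Q
  C is a fork here and C is conditioned on, so the path is blocked at C.
Path 3: X ← D → A → Q
  A is a chain here and A is conditioned on, so the path is blocked at A.
Path 4: X ← D → Q
  D is a fork and D is not conditioned on — no node blocks this path, so it is active.
Because an active path exists, X and Q are not d-separated.

No — X and Q are not d-separated given {A, C}.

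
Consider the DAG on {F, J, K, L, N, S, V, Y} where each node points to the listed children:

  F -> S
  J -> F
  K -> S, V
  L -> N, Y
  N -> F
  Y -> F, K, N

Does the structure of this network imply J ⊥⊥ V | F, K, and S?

4 paths connect J and V; each must be blocked for d-separation to hold:
  1. J → F → S ← K → V — F:chain[blocks]; S:collider[open]; K:fork[blocks] ⇒ blocked
  2. J → F ← Y → K → V — F:collider[open]; Y:fork[open]; K:chain[blocks] ⇒ blocked
  3. J → F ← N ← L → Y → K → V — F:collider[open]; N:chain[open]; L:fork[open]; Y:chain[open]; K:chain[blocks] ⇒ blocked
  4. J → F ← N ← Y → K → V — F:collider[open]; N:chain[open]; Y:fork[open]; K:chain[blocks] ⇒ blocked
Every path is blocked, so J and V are d-separated given {F, K, S}.

Yes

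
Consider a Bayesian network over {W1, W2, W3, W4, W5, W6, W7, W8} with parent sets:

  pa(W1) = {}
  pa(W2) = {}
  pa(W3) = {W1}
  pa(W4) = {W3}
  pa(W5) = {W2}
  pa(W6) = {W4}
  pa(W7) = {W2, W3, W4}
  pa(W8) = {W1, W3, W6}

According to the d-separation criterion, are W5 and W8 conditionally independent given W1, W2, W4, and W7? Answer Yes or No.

6 paths connect W5 and W8; each must be blocked for d-separation to hold:
Path 1: W5 ← W2 → W7 ← W3 ← W1 → W8
  W2 is a fork here and W2 is conditioned on, so the path is blocked at W2.
Path 2: W5 ← W2 → W7 ← W3 → W8
  W2 is a fork here and W2 is conditioned on, so the path is blocked at W2.
Path 3: W5 ← W2 → W7 ← W3 → W4 → W6 → W8
  W2 is a fork here and W2 is conditioned on, so the path is blocked at W2.
Path 4: W5 ← W2 → W7 ← W4 → W6 → W8
  W2 is a fork here and W2 is conditioned on, so the path is blocked at W2.
Path 5: W5 ← W2 → W7 ← W4 ← W3 ← W1 → W8
  W2 is a fork here and W2 is conditioned on, so the path is blocked at W2.
Path 6: W5 ← W2 → W7 ← W4 ← W3 → W8
  W2 is a fork here and W2 is conditioned on, so the path is blocked at W2.
All paths are blocked; W5 ⊥ W8 | {W1, W2, W4, W7} holds.

Yes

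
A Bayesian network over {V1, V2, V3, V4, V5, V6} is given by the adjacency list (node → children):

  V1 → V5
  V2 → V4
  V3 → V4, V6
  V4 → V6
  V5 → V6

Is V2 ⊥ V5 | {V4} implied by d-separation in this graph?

Yes

There are 2 undirected paths between V2 and V5; checking each against the conditioning set {V4}:
Path 1: V2 → V4 ← V3 → V6 ← V5
  V6 is a collider here and neither V6 nor any of its descendants is conditioned on, so the collider stays closed — the path is blocked at V6.
Path 2: V2 → V4 → V6 ← V5
  V4 is a chain here and V4 is conditioned on, so the path is blocked at V4.
Every path is blocked, so V2 and V5 are d-separated given {V4}.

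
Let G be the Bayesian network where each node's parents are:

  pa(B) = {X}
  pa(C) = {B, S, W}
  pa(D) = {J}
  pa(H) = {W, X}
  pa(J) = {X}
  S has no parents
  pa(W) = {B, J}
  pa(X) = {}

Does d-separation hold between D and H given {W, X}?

Yes

Enumerating the 6 paths from D to H and testing each for blocking by {W, X}:
Path 1: D ← J ← X → H
  X is a fork here and X is conditioned on, so the path is blocked at X.
Path 2: D ← J ← X → B → C ← W → H
  X is a fork here and X is conditioned on, so the path is blocked at X.
Path 3: D ← J ← X → B → W → H
  X is a fork here and X is conditioned on, so the path is blocked at X.
Path 4: D ← J → W → C ← B ← X → H
  W is a chain here and W is conditioned on, so the path is blocked at W.
Path 5: D ← J → W → H
  W is a chain here and W is conditioned on, so the path is blocked at W.
Path 6: D ← J → W ← B ← X → H
  X is a fork here and X is conditioned on, so the path is blocked at X.
Every path is blocked, so D and H are d-separated given {W, X}.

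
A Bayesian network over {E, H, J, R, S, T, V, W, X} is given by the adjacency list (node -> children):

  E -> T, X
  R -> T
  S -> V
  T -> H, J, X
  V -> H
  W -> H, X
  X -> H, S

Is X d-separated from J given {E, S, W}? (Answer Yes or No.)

5 paths connect X and J; each must be blocked for d-separation to hold:
Path 1: X ← W → H ← T → J
  W is a fork here and W is conditioned on, so the path is blocked at W.
Path 2: X → S → V → H ← T → J
  S is a chain here and S is conditioned on, so the path is blocked at S.
Path 3: X ← E → T → J
  E is a fork here and E is conditioned on, so the path is blocked at E.
Path 4: X → H ← T → J
  H is a collider here and neither H nor any of its descendants is conditioned on, so the collider stays closed — the path is blocked at H.
Path 5: X ← T → J
  T is a fork and T is not conditioned on — no node blocks this path, so it is active.
At least one path is unblocked, so d-separation fails.

No — X and J are not d-separated given {E, S, W}.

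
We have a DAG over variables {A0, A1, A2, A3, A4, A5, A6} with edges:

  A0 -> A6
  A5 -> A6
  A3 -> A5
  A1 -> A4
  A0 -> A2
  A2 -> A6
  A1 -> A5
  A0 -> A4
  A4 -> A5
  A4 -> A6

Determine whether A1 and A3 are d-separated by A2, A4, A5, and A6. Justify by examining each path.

No — A1 and A3 are not d-separated given {A2, A4, A5, A6}.

5 paths connect A1 and A3; each must be blocked for d-separation to hold:
Path 1: A1 → A5 ← A3
  A5 is a collider and A5 is conditioned on, which opens it — no node blocks this path, so it is active.
Path 2: A1 → A4 → A6 ← A5 ← A3
  A4 is a chain here and A4 is conditioned on, so the path is blocked at A4.
Path 3: A1 → A4 → A5 ← A3
  A4 is a chain here and A4 is conditioned on, so the path is blocked at A4.
Path 4: A1 → A4 ← A0 → A6 ← A5 ← A3
  A5 is a chain here and A5 is conditioned on, so the path is blocked at A5.
Path 5: A1 → A4 ← A0 → A2 → A6 ← A5 ← A3
  A2 is a chain here and A2 is conditioned on, so the path is blocked at A2.
Since the path A1 → A5 ← A3 is active, A1 and A3 are not d-separated given {A2, A4, A5, A6}.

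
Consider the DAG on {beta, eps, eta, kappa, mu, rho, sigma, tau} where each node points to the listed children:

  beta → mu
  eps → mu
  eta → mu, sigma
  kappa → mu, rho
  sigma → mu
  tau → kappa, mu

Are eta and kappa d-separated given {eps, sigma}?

Yes

4 paths connect eta and kappa; each must be blocked for d-separation to hold:
  1. eta → mu ← tau → kappa — mu:collider[blocks]; tau:fork[open] ⇒ blocked
  2. eta → mu ← kappa — mu:collider[blocks] ⇒ blocked
  3. eta → sigma → mu ← tau → kappa — sigma:chain[blocks]; mu:collider[blocks]; tau:fork[open] ⇒ blocked
  4. eta → sigma → mu ← kappa — sigma:chain[blocks]; mu:collider[blocks] ⇒ blocked
All paths are blocked; eta ⊥ kappa | {eps, sigma} holds.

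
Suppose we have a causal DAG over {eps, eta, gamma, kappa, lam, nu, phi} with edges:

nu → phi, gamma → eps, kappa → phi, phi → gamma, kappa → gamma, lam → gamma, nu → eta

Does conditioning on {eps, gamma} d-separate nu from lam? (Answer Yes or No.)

2 paths connect nu and lam; each must be blocked for d-separation to hold:
  1. nu → phi ← kappa → gamma ← lam — phi:collider[open]; kappa:fork[open]; gamma:collider[open] ⇒ active
  2. nu → phi → gamma ← lam — phi:chain[open]; gamma:collider[open] ⇒ active
At least one path is unblocked, so d-separation fails.

No — nu and lam are not d-separated given {eps, gamma}.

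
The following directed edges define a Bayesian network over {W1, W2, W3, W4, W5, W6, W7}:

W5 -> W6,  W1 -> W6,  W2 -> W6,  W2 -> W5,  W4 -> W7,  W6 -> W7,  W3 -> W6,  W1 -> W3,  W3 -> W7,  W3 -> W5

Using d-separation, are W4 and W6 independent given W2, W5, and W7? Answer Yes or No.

We examine all 5 paths between W4 and W6:
Path 1: W4 → W7 ← W6
  W7 is a collider and W7 is conditioned on, which opens it — no node blocks this path, so it is active.
Path 2: W4 → W7 ← W3 → W6
  W7 is a collider and W7 is conditioned on, which opens it; W3 is a fork and W3 is not conditioned on — no node blocks this path, so it is active.
Path 3: W4 → W7 ← W3 → W5 → W6
  W5 is a chain here and W5 is conditioned on, so the path is blocked at W5.
Path 4: W4 → W7 ← W3 → W5 ← W2 → W6
  W2 is a fork here and W2 is conditioned on, so the path is blocked at W2.
Path 5: W4 → W7 ← W3 ← W1 → W6
  W7 is a collider and W7 is conditioned on, which opens it; W3 is a chain and W3 is not conditioned on; W1 is a fork and W1 is not conditioned on — no node blocks this path, so it is active.
Because an active path exists, W4 and W6 are not d-separated.

No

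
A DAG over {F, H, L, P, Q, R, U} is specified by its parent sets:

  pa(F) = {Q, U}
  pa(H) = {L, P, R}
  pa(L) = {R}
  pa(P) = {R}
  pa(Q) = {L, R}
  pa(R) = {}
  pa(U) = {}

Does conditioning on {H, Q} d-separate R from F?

There are 4 undirected paths between R and F; checking each against the conditioning set {H, Q}:
Path 1: R → H ← L → Q → F
  Q is a chain here and Q is conditioned on, so the path is blocked at Q.
Path 2: R → Q → F
  Q is a chain here and Q is conditioned on, so the path is blocked at Q.
Path 3: R → P → H ← L → Q → F
  Q is a chain here and Q is conditioned on, so the path is blocked at Q.
Path 4: R → L → Q → F
  Q is a chain here and Q is conditioned on, so the path is blocked at Q.
Since every path is blocked, d-separation holds.

Yes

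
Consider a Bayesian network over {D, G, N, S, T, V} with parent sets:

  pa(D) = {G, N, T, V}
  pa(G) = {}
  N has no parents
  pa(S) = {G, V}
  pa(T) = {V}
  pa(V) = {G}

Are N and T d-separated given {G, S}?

Yes

We examine all 4 paths between N and T:
Path 1: N → D ← T
  D is a collider here and neither D nor any of its descendants is conditioned on, so the collider stays closed — the path is blocked at D.
Path 2: N → D ← V → T
  D is a collider here and neither D nor any of its descendants is conditioned on, so the collider stays closed — the path is blocked at D.
Path 3: N → D ← G → S ← V → T
  D is a collider here and neither D nor any of its descendants is conditioned on, so the collider stays closed — the path is blocked at D.
Path 4: N → D ← G → V → T
  D is a collider here and neither D nor any of its descendants is conditioned on, so the collider stays closed — the path is blocked at D.
Since every path is blocked, d-separation holds.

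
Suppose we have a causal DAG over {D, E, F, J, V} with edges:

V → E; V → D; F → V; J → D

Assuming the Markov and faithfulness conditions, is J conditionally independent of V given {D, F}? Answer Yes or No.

No

Only one path connects J and V:
Path 1: J → D ← V
  D is a collider and D is conditioned on, which opens it — no node blocks this path, so it is active.
Since the path J → D ← V is active, J and V are not d-separated given {D, F}.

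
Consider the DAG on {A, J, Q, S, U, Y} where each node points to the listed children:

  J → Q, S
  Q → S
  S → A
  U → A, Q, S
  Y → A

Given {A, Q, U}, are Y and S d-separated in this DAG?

No — Y and S are not d-separated given {A, Q, U}.

We examine all 4 paths between Y and S:
Path 1: Y → A ← U → S
  U is a fork here and U is conditioned on, so the path is blocked at U.
Path 2: Y → A ← U → Q → S
  U is a fork here and U is conditioned on, so the path is blocked at U.
Path 3: Y → A ← U → Q ← J → S
  U is a fork here and U is conditioned on, so the path is blocked at U.
Path 4: Y → A ← S
  A is a collider and A is conditioned on, which opens it — no node blocks this path, so it is active.
Since the path Y → A ← S is active, Y and S are not d-separated given {A, Q, U}.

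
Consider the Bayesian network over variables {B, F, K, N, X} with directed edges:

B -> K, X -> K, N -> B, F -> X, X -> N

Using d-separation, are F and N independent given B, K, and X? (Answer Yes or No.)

Yes — F and N are d-separated given {B, K, X}.

We examine all 2 paths between F and N:
  1. F → X → N — X:chain[blocks] ⇒ blocked
  2. F → X → K ← B ← N — X:chain[blocks]; K:collider[open]; B:chain[blocks] ⇒ blocked
Every path is blocked, so F and N are d-separated given {B, K, X}.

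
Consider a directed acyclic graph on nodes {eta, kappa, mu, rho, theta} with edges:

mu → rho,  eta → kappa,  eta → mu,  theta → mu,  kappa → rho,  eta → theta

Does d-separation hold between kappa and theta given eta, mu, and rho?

Yes — kappa and theta are d-separated given {eta, mu, rho}.

Enumerating the 4 paths from kappa to theta and testing each for blocking by {eta, mu, rho}:
Path 1: kappa → rho ← mu ← theta
  mu is a chain here and mu is conditioned on, so the path is blocked at mu.
Path 2: kappa → rho ← mu ← eta → theta
  mu is a chain here and mu is conditioned on, so the path is blocked at mu.
Path 3: kappa ← eta → theta
  eta is a fork here and eta is conditioned on, so the path is blocked at eta.
Path 4: kappa ← eta → mu ← theta
  eta is a fork here and eta is conditioned on, so the path is blocked at eta.
Since every path is blocked, d-separation holds.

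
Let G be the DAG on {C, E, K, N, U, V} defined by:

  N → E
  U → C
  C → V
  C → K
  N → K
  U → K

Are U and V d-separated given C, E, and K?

2 paths connect U and V; each must be blocked for d-separation to hold:
Path 1: U → K ← C → V
  C is a fork here and C is conditioned on, so the path is blocked at C.
Path 2: U → C → V
  C is a chain here and C is conditioned on, so the path is blocked at C.
All paths are blocked; U ⊥ V | {C, E, K} holds.

Yes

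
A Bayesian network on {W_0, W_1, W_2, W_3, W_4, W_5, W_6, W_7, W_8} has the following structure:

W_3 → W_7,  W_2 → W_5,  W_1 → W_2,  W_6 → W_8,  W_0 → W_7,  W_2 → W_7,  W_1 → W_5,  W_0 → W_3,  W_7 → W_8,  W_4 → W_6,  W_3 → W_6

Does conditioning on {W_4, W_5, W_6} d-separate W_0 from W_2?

We examine all 3 paths between W_0 and W_2:
Path 1: W_0 → W_3 → W_6 → W_8 ← W_7 ← W_2
  W_6 is a chain here and W_6 is conditioned on, so the path is blocked at W_6.
Path 2: W_0 → W_3 → W_7 ← W_2
  W_7 is a collider here and neither W_7 nor any of its descendants is conditioned on, so the collider stays closed — the path is blocked at W_7.
Path 3: W_0 → W_7 ← W_2
  W_7 is a collider here and neither W_7 nor any of its descendants is conditioned on, so the collider stays closed — the path is blocked at W_7.
Since every path is blocked, d-separation holds.

Yes — W_0 and W_2 are d-separated given {W_4, W_5, W_6}.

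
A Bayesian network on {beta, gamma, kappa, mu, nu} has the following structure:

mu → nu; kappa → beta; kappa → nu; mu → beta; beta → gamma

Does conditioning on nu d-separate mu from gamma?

We examine all 2 paths between mu and gamma:
  1. mu → nu ← kappa → beta → gamma — nu:collider[open]; kappa:fork[open]; beta:chain[open] ⇒ active
  2. mu → beta → gamma — beta:chain[open] ⇒ active
Because an active path exists, mu and gamma are not d-separated.

No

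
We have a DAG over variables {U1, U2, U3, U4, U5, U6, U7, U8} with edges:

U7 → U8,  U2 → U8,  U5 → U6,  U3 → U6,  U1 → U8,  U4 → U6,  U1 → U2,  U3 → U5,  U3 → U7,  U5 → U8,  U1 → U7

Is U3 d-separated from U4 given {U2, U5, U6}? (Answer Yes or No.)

No — U3 and U4 are not d-separated given {U2, U5, U6}.

Enumerating the 5 paths from U3 to U4 and testing each for blocking by {U2, U5, U6}:
Path 1: U3 → U5 → U6 ← U4
  U5 is a chain here and U5 is conditioned on, so the path is blocked at U5.
Path 2: U3 → U6 ← U4
  U6 is a collider and U6 is conditioned on, which opens it — no node blocks this path, so it is active.
Path 3: U3 → U7 ← U1 → U2 → U8 ← U5 → U6 ← U4
  U7 is a collider here and neither U7 nor any of its descendants is conditioned on, so the collider stays closed — the path is blocked at U7.
Path 4: U3 → U7 ← U1 → U8 ← U5 → U6 ← U4
  U7 is a collider here and neither U7 nor any of its descendants is conditioned on, so the collider stays closed — the path is blocked at U7.
Path 5: U3 → U7 → U8 ← U5 → U6 ← U4
  U8 is a collider here and neither U8 nor any of its descendants is conditioned on, so the collider stays closed — the path is blocked at U8.
Because an active path exists, U3 and U4 are not d-separated.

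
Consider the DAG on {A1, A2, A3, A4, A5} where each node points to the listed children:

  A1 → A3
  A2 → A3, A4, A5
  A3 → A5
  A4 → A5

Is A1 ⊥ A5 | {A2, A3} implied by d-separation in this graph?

Yes — A1 and A5 are d-separated given {A2, A3}.

3 paths connect A1 and A5; each must be blocked for d-separation to hold:
Path 1: A1 → A3 → A5
  A3 is a chain here and A3 is conditioned on, so the path is blocked at A3.
Path 2: A1 → A3 ← A2 → A5
  A2 is a fork here and A2 is conditioned on, so the path is blocked at A2.
Path 3: A1 → A3 ← A2 → A4 → A5
  A2 is a fork here and A2 is conditioned on, so the path is blocked at A2.
All paths are blocked; A1 ⊥ A5 | {A2, A3} holds.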